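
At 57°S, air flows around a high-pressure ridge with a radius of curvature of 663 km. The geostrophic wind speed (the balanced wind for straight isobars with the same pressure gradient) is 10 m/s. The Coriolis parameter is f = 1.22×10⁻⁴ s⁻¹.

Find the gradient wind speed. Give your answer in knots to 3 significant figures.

22.7 knots

Around a high, pressure-gradient force acts outward with centrifugal, so Coriolis balances both:
fV = (1/ρ)|∂P/∂n| + V²/R  →  V² − fR·V + fR·V_g = 0
With fR = 1.22×10⁻⁴ × 663×10³ m = 80.9 m/s:
V = [fR − √((fR)² − 4 fR V_g)]/2 = [80.9 − √(80.9² − 4×80.9×10)]/2 = 11.7 m/s
Supergeostrophic (V > V_g = 10 m/s), as expected around a high.
Converting: 11.7 m/s × 1.944 = 22.7 knots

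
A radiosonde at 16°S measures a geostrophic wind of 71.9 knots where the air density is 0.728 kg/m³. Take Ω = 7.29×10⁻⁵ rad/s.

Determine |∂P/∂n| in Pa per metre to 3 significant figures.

Coriolis parameter at 16°S:
f = 2Ω sin φ = 2 × 7.29×10⁻⁵ × sin 16° = 4.02×10⁻⁵ s⁻¹
Wind speed in SI: 71.9 knots = 37.0 m/s
Geostrophic balance rearranged: |∂P/∂n| = f ρ V_g
|∂P/∂n| = 4.02×10⁻⁵ × 0.728 × 37.0 = 1.08×10⁻³ Pa/m

1.08×10⁻³ Pa/m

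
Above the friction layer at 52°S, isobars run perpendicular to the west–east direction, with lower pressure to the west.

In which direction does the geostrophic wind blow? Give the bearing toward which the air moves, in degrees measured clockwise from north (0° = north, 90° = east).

180°

The pressure-gradient force points toward the west (bearing 270°).
Geostrophic balance: in the Southern Hemisphere the Coriolis force deflects motion to the left, so the geostrophic wind blows 90° to the left of the pressure-gradient force (low pressure on the right).
Rotating 270° by 90° counterclockwise gives 180° — the wind blows toward the south.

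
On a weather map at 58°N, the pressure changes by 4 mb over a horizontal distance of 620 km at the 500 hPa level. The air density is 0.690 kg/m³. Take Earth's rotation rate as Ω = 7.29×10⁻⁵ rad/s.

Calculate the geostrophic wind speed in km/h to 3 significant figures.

Coriolis parameter at 58°N:
f = 2Ω sin φ = 2 × 7.29×10⁻⁵ × sin 58° = 1.24×10⁻⁴ s⁻¹
Pressure gradient: |∂P/∂n| = 400 Pa / 620000 m = 6.45×10⁻⁴ Pa/m
Geostrophic balance (pressure-gradient force = Coriolis force):
V_g = (1/(fρ)) |∂P/∂n| = 6.45×10⁻⁴ / (1.24×10⁻⁴ × 0.690) = 7.56 m/s
Converting: 7.56 m/s × 3.6 = 27.2 km/h

27.2 km/h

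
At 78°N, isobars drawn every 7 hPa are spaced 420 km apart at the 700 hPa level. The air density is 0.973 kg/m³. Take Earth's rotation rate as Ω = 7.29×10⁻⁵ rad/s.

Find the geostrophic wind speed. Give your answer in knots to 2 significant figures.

23 knots

Coriolis parameter at 78°N:
f = 2Ω sin φ = 2 × 7.29×10⁻⁵ × sin 78° = 1.43×10⁻⁴ s⁻¹
Pressure gradient: |∂P/∂n| = 700 Pa / 420000 m = 1.67×10⁻³ Pa/m
Geostrophic balance (pressure-gradient force = Coriolis force):
V_g = (1/(fρ)) |∂P/∂n| = 1.67×10⁻³ / (1.43×10⁻⁴ × 0.973) = 12.0 m/s
Converting: 12.0 m/s × 1.944 = 23 knots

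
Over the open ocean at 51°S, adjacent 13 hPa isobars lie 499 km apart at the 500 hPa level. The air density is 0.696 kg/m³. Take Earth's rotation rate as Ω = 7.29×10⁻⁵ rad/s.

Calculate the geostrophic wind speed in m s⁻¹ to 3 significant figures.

33.0 m s⁻¹

Coriolis parameter at 51°S:
f = 2Ω sin φ = 2 × 7.29×10⁻⁵ × sin 51° = 1.13×10⁻⁴ s⁻¹
Pressure gradient: |∂P/∂n| = 1300 Pa / 499000 m = 2.61×10⁻³ Pa/m
Geostrophic balance (pressure-gradient force = Coriolis force):
V_g = (1/(fρ)) |∂P/∂n| = 2.61×10⁻³ / (1.13×10⁻⁴ × 0.696) = 33.0 m/s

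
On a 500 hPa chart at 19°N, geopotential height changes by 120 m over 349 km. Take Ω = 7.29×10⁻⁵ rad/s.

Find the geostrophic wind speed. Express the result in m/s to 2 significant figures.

71 m/s

Coriolis parameter at 19°N:
f = 2Ω sin φ = 2 × 7.29×10⁻⁵ × sin 19° = 4.75×10⁻⁵ s⁻¹
Height gradient: |∂Z/∂n| = 120 m / 349000 m = 3.44×10⁻⁴
On a pressure surface, geostrophic balance gives V_g = (g/f)|∂Z/∂n|:
V_g = 9.81 × 3.44×10⁻⁴ / 4.75×10⁻⁵ = 71.1 m/s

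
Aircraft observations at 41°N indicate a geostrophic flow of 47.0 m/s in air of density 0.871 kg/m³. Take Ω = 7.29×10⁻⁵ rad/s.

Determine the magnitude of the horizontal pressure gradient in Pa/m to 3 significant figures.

Coriolis parameter at 41°N:
f = 2Ω sin φ = 2 × 7.29×10⁻⁵ × sin 41° = 9.57×10⁻⁵ s⁻¹
Geostrophic balance rearranged: |∂P/∂n| = f ρ V_g
|∂P/∂n| = 9.57×10⁻⁵ × 0.871 × 47.0 = 3.92×10⁻³ Pa/m

3.92×10⁻³ Pa/m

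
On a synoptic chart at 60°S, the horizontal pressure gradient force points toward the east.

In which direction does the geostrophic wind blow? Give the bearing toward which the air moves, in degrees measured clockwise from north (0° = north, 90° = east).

000°

The pressure-gradient force points toward the east (bearing 090°).
Geostrophic balance: in the Southern Hemisphere the Coriolis force deflects motion to the left, so the geostrophic wind blows 90° to the left of the pressure-gradient force (low pressure on the right).
Rotating 090° by 90° counterclockwise gives 000° — the wind blows toward the north.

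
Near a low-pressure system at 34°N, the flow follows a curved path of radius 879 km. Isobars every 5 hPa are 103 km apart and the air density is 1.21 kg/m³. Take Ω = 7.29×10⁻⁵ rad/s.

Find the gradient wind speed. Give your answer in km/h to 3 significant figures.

Coriolis parameter at 34°N:
f = 2Ω sin φ = 2 × 7.29×10⁻⁵ × sin 34° = 8.15×10⁻⁵ s⁻¹
Pressure gradient: |∂P/∂n| = 500 Pa / 103000 m = 4.85×10⁻³ Pa/m
Geostrophic speed: V_g = |∂P/∂n|/(fρ) = 4.85×10⁻³/(8.15×10⁻⁵ × 1.21) = 49.2 m/s
Around a low, centrifugal force acts outward with Coriolis, so pressure-gradient force balances both:
(1/ρ)|∂P/∂n| = fV + V²/R  →  V² + fR·V − fR·V_g = 0
With fR = 8.15×10⁻⁵ × 879×10³ m = 71.7 m/s:
V = [−fR + √((fR)² + 4 fR V_g)]/2 = [−71.7 + √(71.7² + 4×71.7×49.2)]/2 = 33.5 m/s
Subgeostrophic (V < V_g = 49.2 m/s), as expected around a low.
Converting: 33.5 m/s × 3.6 = 121 km/h

121 km/h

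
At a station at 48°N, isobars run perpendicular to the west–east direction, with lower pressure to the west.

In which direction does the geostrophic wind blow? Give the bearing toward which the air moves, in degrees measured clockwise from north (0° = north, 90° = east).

The pressure-gradient force points toward the west (bearing 270°).
Geostrophic balance: in the Northern Hemisphere the Coriolis force deflects motion to the right, so the geostrophic wind blows 90° to the right of the pressure-gradient force (low pressure on the left).
Rotating 270° by 90° clockwise gives 000° — the wind blows toward the north.

000°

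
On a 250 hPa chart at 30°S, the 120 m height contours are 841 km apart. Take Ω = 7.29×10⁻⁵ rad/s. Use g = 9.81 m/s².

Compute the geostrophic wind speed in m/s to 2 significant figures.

19 m/s

Coriolis parameter at 30°S:
f = 2Ω sin φ = 2 × 7.29×10⁻⁵ × sin 30° = 7.29×10⁻⁵ s⁻¹
Height gradient: |∂Z/∂n| = 120 m / 841000 m = 1.43×10⁻⁴
On a pressure surface, geostrophic balance gives V_g = (g/f)|∂Z/∂n|:
V_g = 9.81 × 1.43×10⁻⁴ / 7.29×10⁻⁵ = 19.2 m/s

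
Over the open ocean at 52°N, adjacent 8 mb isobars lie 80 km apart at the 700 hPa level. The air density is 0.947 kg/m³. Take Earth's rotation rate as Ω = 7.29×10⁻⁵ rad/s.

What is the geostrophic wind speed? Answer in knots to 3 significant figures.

179 knots

Coriolis parameter at 52°N:
f = 2Ω sin φ = 2 × 7.29×10⁻⁵ × sin 52° = 1.15×10⁻⁴ s⁻¹
Pressure gradient: |∂P/∂n| = 800 Pa / 80000 m = 1.00×10⁻² Pa/m
Geostrophic balance (pressure-gradient force = Coriolis force):
V_g = (1/(fρ)) |∂P/∂n| = 1.00×10⁻² / (1.15×10⁻⁴ × 0.947) = 91.9 m/s
Converting: 91.9 m/s × 1.944 = 179 knots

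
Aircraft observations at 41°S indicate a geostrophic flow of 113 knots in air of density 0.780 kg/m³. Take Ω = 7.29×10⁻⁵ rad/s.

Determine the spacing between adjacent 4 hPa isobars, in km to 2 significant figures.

Coriolis parameter at 41°S:
f = 2Ω sin φ = 2 × 7.29×10⁻⁵ × sin 41° = 9.57×10⁻⁵ s⁻¹
Wind speed in SI: 113 knots = 58.1 m/s
Geostrophic balance rearranged: |∂P/∂n| = f ρ V_g
|∂P/∂n| = 9.57×10⁻⁵ × 0.780 × 58.1 = 4.34×10⁻³ Pa/m
Isobar spacing: Δn = ΔP/|∂P/∂n| = 400 Pa / 4.34×10⁻³ Pa/m = 92225 m ≈ 92 km

92 km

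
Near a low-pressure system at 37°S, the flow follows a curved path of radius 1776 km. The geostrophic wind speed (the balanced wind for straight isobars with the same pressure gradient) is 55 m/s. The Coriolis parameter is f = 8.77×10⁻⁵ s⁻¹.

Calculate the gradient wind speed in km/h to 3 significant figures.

Around a low, centrifugal force acts outward with Coriolis, so pressure-gradient force balances both:
(1/ρ)|∂P/∂n| = fV + V²/R  →  V² + fR·V − fR·V_g = 0
With fR = 8.77×10⁻⁵ × 1776×10³ m = 156 m/s:
V = [−fR + √((fR)² + 4 fR V_g)]/2 = [−156 + √(156² + 4×156×55)]/2 = 43.1 m/s
Subgeostrophic (V < V_g = 55 m/s), as expected around a low.
Converting: 43.1 m/s × 3.6 = 155 km/h

155 km/h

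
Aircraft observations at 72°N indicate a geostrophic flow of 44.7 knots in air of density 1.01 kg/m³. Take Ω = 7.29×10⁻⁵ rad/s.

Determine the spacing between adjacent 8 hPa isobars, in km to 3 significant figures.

Coriolis parameter at 72°N:
f = 2Ω sin φ = 2 × 7.29×10⁻⁵ × sin 72° = 1.39×10⁻⁴ s⁻¹
Wind speed in SI: 44.7 knots = 23.0 m/s
Geostrophic balance rearranged: |∂P/∂n| = f ρ V_g
|∂P/∂n| = 1.39×10⁻⁴ × 1.01 × 23.0 = 3.22×10⁻³ Pa/m
Isobar spacing: Δn = ΔP/|∂P/∂n| = 800 Pa / 3.22×10⁻³ Pa/m = 248404 m ≈ 248 km

248 km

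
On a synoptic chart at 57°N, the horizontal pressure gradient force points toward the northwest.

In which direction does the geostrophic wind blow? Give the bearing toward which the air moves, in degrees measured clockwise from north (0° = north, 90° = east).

The pressure-gradient force points toward the northwest (bearing 315°).
Geostrophic balance: in the Northern Hemisphere the Coriolis force deflects motion to the right, so the geostrophic wind blows 90° to the right of the pressure-gradient force (low pressure on the left).
Rotating 315° by 90° clockwise gives 045° — the wind blows toward the northeast.

045°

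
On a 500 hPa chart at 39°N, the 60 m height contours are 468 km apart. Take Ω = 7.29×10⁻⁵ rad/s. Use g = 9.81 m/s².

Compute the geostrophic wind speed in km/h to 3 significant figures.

Coriolis parameter at 39°N:
f = 2Ω sin φ = 2 × 7.29×10⁻⁵ × sin 39° = 9.18×10⁻⁵ s⁻¹
Height gradient: |∂Z/∂n| = 60 m / 468000 m = 1.28×10⁻⁴
On a pressure surface, geostrophic balance gives V_g = (g/f)|∂Z/∂n|:
V_g = 9.81 × 1.28×10⁻⁴ / 9.18×10⁻⁵ = 13.7 m/s
Converting: 13.7 m/s × 3.6 = 49.3 km/h

49.3 km/h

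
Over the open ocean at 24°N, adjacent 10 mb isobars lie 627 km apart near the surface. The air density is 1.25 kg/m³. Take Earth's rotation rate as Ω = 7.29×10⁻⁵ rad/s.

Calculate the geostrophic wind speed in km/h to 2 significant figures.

77 km/h

Coriolis parameter at 24°N:
f = 2Ω sin φ = 2 × 7.29×10⁻⁵ × sin 24° = 5.93×10⁻⁵ s⁻¹
Pressure gradient: |∂P/∂n| = 1000 Pa / 627000 m = 1.59×10⁻³ Pa/m
Geostrophic balance (pressure-gradient force = Coriolis force):
V_g = (1/(fρ)) |∂P/∂n| = 1.59×10⁻³ / (5.93×10⁻⁵ × 1.25) = 21.5 m/s
Converting: 21.5 m/s × 3.6 = 77 km/h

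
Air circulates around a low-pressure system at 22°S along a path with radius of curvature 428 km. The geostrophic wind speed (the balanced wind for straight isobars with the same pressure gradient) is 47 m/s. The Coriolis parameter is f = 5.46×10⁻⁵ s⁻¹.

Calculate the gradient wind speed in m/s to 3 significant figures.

23.5 m/s

Around a low, centrifugal force acts outward with Coriolis, so pressure-gradient force balances both:
(1/ρ)|∂P/∂n| = fV + V²/R  →  V² + fR·V − fR·V_g = 0
With fR = 5.46×10⁻⁵ × 428×10³ m = 23.4 m/s:
V = [−fR + √((fR)² + 4 fR V_g)]/2 = [−23.4 + √(23.4² + 4×23.4×47)]/2 = 23.5 m/s
Subgeostrophic (V < V_g = 47 m/s), as expected around a low.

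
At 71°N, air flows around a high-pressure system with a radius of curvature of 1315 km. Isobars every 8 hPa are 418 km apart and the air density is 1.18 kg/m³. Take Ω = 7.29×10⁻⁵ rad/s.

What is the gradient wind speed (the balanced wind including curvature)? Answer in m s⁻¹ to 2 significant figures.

Coriolis parameter at 71°N:
f = 2Ω sin φ = 2 × 7.29×10⁻⁵ × sin 71° = 1.38×10⁻⁴ s⁻¹
Pressure gradient: |∂P/∂n| = 800 Pa / 418000 m = 1.91×10⁻³ Pa/m
Geostrophic speed: V_g = |∂P/∂n|/(fρ) = 1.91×10⁻³/(1.38×10⁻⁴ × 1.18) = 11.8 m/s
Around a high, pressure-gradient force acts outward with centrifugal, so Coriolis balances both:
fV = (1/ρ)|∂P/∂n| + V²/R  →  V² − fR·V + fR·V_g = 0
With fR = 1.38×10⁻⁴ × 1315×10³ m = 181 m/s:
V = [fR − √((fR)² − 4 fR V_g)]/2 = [181 − √(181² − 4×181×11.8)]/2 = 12.6 m/s
Supergeostrophic (V > V_g = 11.8 m/s), as expected around a high.

13 m s⁻¹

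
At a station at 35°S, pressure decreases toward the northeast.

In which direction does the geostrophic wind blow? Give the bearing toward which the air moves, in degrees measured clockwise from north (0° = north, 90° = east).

The pressure-gradient force points toward the northeast (bearing 045°).
Geostrophic balance: in the Southern Hemisphere the Coriolis force deflects motion to the left, so the geostrophic wind blows 90° to the left of the pressure-gradient force (low pressure on the right).
Rotating 045° by 90° counterclockwise gives 315° — the wind blows toward the northwest.

315°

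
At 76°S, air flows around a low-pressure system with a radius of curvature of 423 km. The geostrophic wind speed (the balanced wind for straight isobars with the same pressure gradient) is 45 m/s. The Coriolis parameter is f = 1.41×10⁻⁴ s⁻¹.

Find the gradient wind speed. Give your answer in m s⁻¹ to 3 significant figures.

Around a low, centrifugal force acts outward with Coriolis, so pressure-gradient force balances both:
(1/ρ)|∂P/∂n| = fV + V²/R  →  V² + fR·V − fR·V_g = 0
With fR = 1.41×10⁻⁴ × 423×10³ m = 59.6 m/s:
V = [−fR + √((fR)² + 4 fR V_g)]/2 = [−59.6 + √(59.6² + 4×59.6×45)]/2 = 30 m/s
Subgeostrophic (V < V_g = 45 m/s), as expected around a low.

30.0 m s⁻¹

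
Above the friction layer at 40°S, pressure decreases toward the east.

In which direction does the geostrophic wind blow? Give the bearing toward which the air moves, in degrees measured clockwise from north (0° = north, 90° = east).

The pressure-gradient force points toward the east (bearing 090°).
Geostrophic balance: in the Southern Hemisphere the Coriolis force deflects motion to the left, so the geostrophic wind blows 90° to the left of the pressure-gradient force (low pressure on the right).
Rotating 090° by 90° counterclockwise gives 000° — the wind blows toward the north.

000°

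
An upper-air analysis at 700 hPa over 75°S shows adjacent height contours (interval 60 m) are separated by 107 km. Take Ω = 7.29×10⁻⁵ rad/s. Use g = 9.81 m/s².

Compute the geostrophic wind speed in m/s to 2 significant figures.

Coriolis parameter at 75°S:
f = 2Ω sin φ = 2 × 7.29×10⁻⁵ × sin 75° = 1.41×10⁻⁴ s⁻¹
Height gradient: |∂Z/∂n| = 60 m / 107000 m = 5.61×10⁻⁴
On a pressure surface, geostrophic balance gives V_g = (g/f)|∂Z/∂n|:
V_g = 9.81 × 5.61×10⁻⁴ / 1.41×10⁻⁴ = 39.1 m/s

39 m/s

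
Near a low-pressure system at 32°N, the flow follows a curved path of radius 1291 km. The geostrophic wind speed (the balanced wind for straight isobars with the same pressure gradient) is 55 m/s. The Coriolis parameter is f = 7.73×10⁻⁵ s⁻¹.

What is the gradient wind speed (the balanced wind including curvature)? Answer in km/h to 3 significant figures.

Around a low, centrifugal force acts outward with Coriolis, so pressure-gradient force balances both:
(1/ρ)|∂P/∂n| = fV + V²/R  →  V² + fR·V − fR·V_g = 0
With fR = 7.73×10⁻⁵ × 1291×10³ m = 99.8 m/s:
V = [−fR + √((fR)² + 4 fR V_g)]/2 = [−99.8 + √(99.8² + 4×99.8×55)]/2 = 39.4 m/s
Subgeostrophic (V < V_g = 55 m/s), as expected around a low.
Converting: 39.4 m/s × 3.6 = 142 km/h

142 km/h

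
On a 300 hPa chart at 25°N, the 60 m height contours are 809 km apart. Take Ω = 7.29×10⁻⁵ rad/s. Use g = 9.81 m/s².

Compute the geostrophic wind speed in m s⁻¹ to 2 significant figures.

12 m s⁻¹

Coriolis parameter at 25°N:
f = 2Ω sin φ = 2 × 7.29×10⁻⁵ × sin 25° = 6.16×10⁻⁵ s⁻¹
Height gradient: |∂Z/∂n| = 60 m / 809000 m = 7.42×10⁻⁵
On a pressure surface, geostrophic balance gives V_g = (g/f)|∂Z/∂n|:
V_g = 9.81 × 7.42×10⁻⁵ / 6.16×10⁻⁵ = 11.8 m/s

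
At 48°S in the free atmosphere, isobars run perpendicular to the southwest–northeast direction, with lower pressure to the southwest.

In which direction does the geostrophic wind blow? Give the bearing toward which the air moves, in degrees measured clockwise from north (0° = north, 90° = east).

The pressure-gradient force points toward the southwest (bearing 225°).
Geostrophic balance: in the Southern Hemisphere the Coriolis force deflects motion to the left, so the geostrophic wind blows 90° to the left of the pressure-gradient force (low pressure on the right).
Rotating 225° by 90° counterclockwise gives 135° — the wind blows toward the southeast.

135°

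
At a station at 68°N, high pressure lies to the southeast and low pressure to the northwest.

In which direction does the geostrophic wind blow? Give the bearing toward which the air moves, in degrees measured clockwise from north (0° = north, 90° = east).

The pressure-gradient force points toward the northwest (bearing 315°).
Geostrophic balance: in the Northern Hemisphere the Coriolis force deflects motion to the right, so the geostrophic wind blows 90° to the right of the pressure-gradient force (low pressure on the left).
Rotating 315° by 90° clockwise gives 045° — the wind blows toward the northeast.

045°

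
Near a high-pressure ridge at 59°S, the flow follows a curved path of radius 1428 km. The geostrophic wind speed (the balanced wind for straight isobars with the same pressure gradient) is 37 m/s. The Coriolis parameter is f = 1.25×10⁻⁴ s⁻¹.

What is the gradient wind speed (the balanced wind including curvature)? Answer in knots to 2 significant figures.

Around a high, pressure-gradient force acts outward with centrifugal, so Coriolis balances both:
fV = (1/ρ)|∂P/∂n| + V²/R  →  V² − fR·V + fR·V_g = 0
With fR = 1.25×10⁻⁴ × 1428×10³ m = 178 m/s:
V = [fR − √((fR)² − 4 fR V_g)]/2 = [178 − √(178² − 4×178×37)]/2 = 52.4 m/s
Supergeostrophic (V > V_g = 37 m/s), as expected around a high.
Converting: 52.4 m/s × 1.944 = 100 knots

100 knots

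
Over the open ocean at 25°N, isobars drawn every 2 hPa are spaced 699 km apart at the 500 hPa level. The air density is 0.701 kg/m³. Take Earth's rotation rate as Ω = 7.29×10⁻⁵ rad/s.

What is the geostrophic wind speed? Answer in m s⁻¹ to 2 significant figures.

Coriolis parameter at 25°N:
f = 2Ω sin φ = 2 × 7.29×10⁻⁵ × sin 25° = 6.16×10⁻⁵ s⁻¹
Pressure gradient: |∂P/∂n| = 200 Pa / 699000 m = 2.86×10⁻⁴ Pa/m
Geostrophic balance (pressure-gradient force = Coriolis force):
V_g = (1/(fρ)) |∂P/∂n| = 2.86×10⁻⁴ / (6.16×10⁻⁵ × 0.701) = 6.62 m/s

6.6 m s⁻¹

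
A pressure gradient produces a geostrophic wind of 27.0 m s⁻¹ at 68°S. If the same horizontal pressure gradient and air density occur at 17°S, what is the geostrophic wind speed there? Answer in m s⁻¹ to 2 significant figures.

86 m s⁻¹

With the same pressure gradient and density, V_g ∝ 1/f ∝ 1/sin φ.
V₂ = V₁ · sin φ₁ / sin φ₂ = 27.0 × sin 68° / sin 17°
V₂ = 27.0 × 0.9272/0.2924 = 86 m s⁻¹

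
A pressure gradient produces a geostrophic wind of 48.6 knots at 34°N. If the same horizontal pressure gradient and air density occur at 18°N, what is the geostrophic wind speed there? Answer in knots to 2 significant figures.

88 knots

With the same pressure gradient and density, V_g ∝ 1/f ∝ 1/sin φ.
V₂ = V₁ · sin φ₁ / sin φ₂ = 48.6 × sin 34° / sin 18°
V₂ = 48.6 × 0.5592/0.3090 = 88 knots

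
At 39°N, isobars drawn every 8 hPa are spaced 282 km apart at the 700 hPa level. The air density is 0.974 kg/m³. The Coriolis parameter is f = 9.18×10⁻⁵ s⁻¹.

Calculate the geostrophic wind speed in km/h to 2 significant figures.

110 km/h

Pressure gradient: |∂P/∂n| = 800 Pa / 282000 m = 2.84×10⁻³ Pa/m
Geostrophic balance (pressure-gradient force = Coriolis force):
V_g = (1/(fρ)) |∂P/∂n| = 2.84×10⁻³ / (9.18×10⁻⁵ × 0.974) = 31.7 m/s
Converting: 31.7 m/s × 3.6 = 110 km/h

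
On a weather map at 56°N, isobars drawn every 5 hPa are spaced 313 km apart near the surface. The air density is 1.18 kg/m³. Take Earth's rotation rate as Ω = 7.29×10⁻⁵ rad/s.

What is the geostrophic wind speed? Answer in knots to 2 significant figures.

22 knots

Coriolis parameter at 56°N:
f = 2Ω sin φ = 2 × 7.29×10⁻⁵ × sin 56° = 1.21×10⁻⁴ s⁻¹
Pressure gradient: |∂P/∂n| = 500 Pa / 313000 m = 1.60×10⁻³ Pa/m
Geostrophic balance (pressure-gradient force = Coriolis force):
V_g = (1/(fρ)) |∂P/∂n| = 1.60×10⁻³ / (1.21×10⁻⁴ × 1.18) = 11.2 m/s
Converting: 11.2 m/s × 1.944 = 22 knots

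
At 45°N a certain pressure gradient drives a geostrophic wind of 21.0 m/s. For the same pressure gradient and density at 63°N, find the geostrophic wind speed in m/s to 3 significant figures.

16.7 m/s

With the same pressure gradient and density, V_g ∝ 1/f ∝ 1/sin φ.
V₂ = V₁ · sin φ₁ / sin φ₂ = 21.0 × sin 45° / sin 63°
V₂ = 21.0 × 0.7071/0.8910 = 16.7 m/s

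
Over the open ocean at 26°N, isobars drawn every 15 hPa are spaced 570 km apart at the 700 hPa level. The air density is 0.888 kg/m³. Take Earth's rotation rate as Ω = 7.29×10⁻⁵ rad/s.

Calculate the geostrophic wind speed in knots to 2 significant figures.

90 knots

Coriolis parameter at 26°N:
f = 2Ω sin φ = 2 × 7.29×10⁻⁵ × sin 26° = 6.39×10⁻⁵ s⁻¹
Pressure gradient: |∂P/∂n| = 1500 Pa / 570000 m = 2.63×10⁻³ Pa/m
Geostrophic balance (pressure-gradient force = Coriolis force):
V_g = (1/(fρ)) |∂P/∂n| = 2.63×10⁻³ / (6.39×10⁻⁵ × 0.888) = 46.4 m/s
Converting: 46.4 m/s × 1.944 = 90 knots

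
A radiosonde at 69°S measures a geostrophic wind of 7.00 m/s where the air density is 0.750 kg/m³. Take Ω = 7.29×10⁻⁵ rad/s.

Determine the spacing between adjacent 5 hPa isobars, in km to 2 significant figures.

700 km

Coriolis parameter at 69°S:
f = 2Ω sin φ = 2 × 7.29×10⁻⁵ × sin 69° = 1.36×10⁻⁴ s⁻¹
Geostrophic balance rearranged: |∂P/∂n| = f ρ V_g
|∂P/∂n| = 1.36×10⁻⁴ × 0.750 × 7.00 = 7.15×10⁻⁴ Pa/m
Isobar spacing: Δn = ΔP/|∂P/∂n| = 500 Pa / 7.15×10⁻⁴ Pa/m = 699683 m ≈ 700 km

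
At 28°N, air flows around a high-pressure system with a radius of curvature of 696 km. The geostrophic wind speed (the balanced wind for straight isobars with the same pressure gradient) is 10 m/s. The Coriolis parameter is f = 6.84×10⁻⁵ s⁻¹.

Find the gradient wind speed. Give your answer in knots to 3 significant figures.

Around a high, pressure-gradient force acts outward with centrifugal, so Coriolis balances both:
fV = (1/ρ)|∂P/∂n| + V²/R  →  V² − fR·V + fR·V_g = 0
With fR = 6.84×10⁻⁵ × 696×10³ m = 47.6 m/s:
V = [fR − √((fR)² − 4 fR V_g)]/2 = [47.6 − √(47.6² − 4×47.6×10)]/2 = 14.3 m/s
Supergeostrophic (V > V_g = 10 m/s), as expected around a high.
Converting: 14.3 m/s × 1.944 = 27.8 knots

27.8 knots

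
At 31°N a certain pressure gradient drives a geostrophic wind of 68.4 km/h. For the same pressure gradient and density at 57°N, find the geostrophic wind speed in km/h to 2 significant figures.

42 km/h

With the same pressure gradient and density, V_g ∝ 1/f ∝ 1/sin φ.
V₂ = V₁ · sin φ₁ / sin φ₂ = 68.4 × sin 31° / sin 57°
V₂ = 68.4 × 0.5150/0.8387 = 42 km/h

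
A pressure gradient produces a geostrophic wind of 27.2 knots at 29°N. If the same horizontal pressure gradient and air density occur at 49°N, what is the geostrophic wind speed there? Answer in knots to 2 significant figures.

17 knots

With the same pressure gradient and density, V_g ∝ 1/f ∝ 1/sin φ.
V₂ = V₁ · sin φ₁ / sin φ₂ = 27.2 × sin 29° / sin 49°
V₂ = 27.2 × 0.4848/0.7547 = 17 knots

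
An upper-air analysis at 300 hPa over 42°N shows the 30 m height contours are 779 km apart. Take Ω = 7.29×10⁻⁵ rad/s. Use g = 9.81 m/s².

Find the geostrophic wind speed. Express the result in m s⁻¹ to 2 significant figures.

3.9 m s⁻¹

Coriolis parameter at 42°N:
f = 2Ω sin φ = 2 × 7.29×10⁻⁵ × sin 42° = 9.76×10⁻⁵ s⁻¹
Height gradient: |∂Z/∂n| = 30 m / 779000 m = 3.85×10⁻⁵
On a pressure surface, geostrophic balance gives V_g = (g/f)|∂Z/∂n|:
V_g = 9.81 × 3.85×10⁻⁵ / 9.76×10⁻⁵ = 3.87 m/s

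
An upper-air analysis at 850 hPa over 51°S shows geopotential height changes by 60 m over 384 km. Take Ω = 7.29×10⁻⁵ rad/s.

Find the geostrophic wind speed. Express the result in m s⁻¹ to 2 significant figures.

14 m s⁻¹

Coriolis parameter at 51°S:
f = 2Ω sin φ = 2 × 7.29×10⁻⁵ × sin 51° = 1.13×10⁻⁴ s⁻¹
Height gradient: |∂Z/∂n| = 60 m / 384000 m = 1.56×10⁻⁴
On a pressure surface, geostrophic balance gives V_g = (g/f)|∂Z/∂n|:
V_g = 9.81 × 1.56×10⁻⁴ / 1.13×10⁻⁴ = 13.5 m/s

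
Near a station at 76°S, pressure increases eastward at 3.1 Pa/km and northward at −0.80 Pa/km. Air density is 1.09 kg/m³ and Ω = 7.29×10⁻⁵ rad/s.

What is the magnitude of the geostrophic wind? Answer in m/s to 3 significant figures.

Coriolis parameter at 76°S:
f = 2Ω sin φ = 2 × 7.29×10⁻⁵ × sin 76° = 1.41×10⁻⁴ s⁻¹
In the Southern Hemisphere f is negative: f = −1.41×10⁻⁴ s⁻¹.
Component geostrophic relations (x east, y north):
u_g = −(1/(fρ)) ∂P/∂y,  v_g = (1/(fρ)) ∂P/∂x
u_g = −(−0.80×10⁻³)/(−1.41×10⁻⁴ × 1.09) = −5.19 m/s;  v_g = (3.1×10⁻³)/(−1.41×10⁻⁴ × 1.09) = −20.1 m/s
|V_g| = √(u_g² + v_g²) = 20.8 m/s

20.8 m/s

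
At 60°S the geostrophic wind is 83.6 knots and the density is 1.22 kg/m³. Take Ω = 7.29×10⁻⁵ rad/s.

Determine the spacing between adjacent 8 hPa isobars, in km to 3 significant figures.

Coriolis parameter at 60°S:
f = 2Ω sin φ = 2 × 7.29×10⁻⁵ × sin 60° = 1.26×10⁻⁴ s⁻¹
Wind speed in SI: 83.6 knots = 43.0 m/s
Geostrophic balance rearranged: |∂P/∂n| = f ρ V_g
|∂P/∂n| = 1.26×10⁻⁴ × 1.22 × 43.0 = 6.63×10⁻³ Pa/m
Isobar spacing: Δn = ΔP/|∂P/∂n| = 800 Pa / 6.63×10⁻³ Pa/m = 120753 m ≈ 121 km

121 km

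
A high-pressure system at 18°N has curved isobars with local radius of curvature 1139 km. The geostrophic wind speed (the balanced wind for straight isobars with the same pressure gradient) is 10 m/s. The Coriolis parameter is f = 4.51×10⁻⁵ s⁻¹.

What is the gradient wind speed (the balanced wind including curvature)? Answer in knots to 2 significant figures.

Around a high, pressure-gradient force acts outward with centrifugal, so Coriolis balances both:
fV = (1/ρ)|∂P/∂n| + V²/R  →  V² − fR·V + fR·V_g = 0
With fR = 4.51×10⁻⁵ × 1139×10³ m = 51.4 m/s:
V = [fR − √((fR)² − 4 fR V_g)]/2 = [51.4 − √(51.4² − 4×51.4×10)]/2 = 13.6 m/s
Supergeostrophic (V > V_g = 10 m/s), as expected around a high.
Converting: 13.6 m/s × 1.944 = 26 knots

26 knots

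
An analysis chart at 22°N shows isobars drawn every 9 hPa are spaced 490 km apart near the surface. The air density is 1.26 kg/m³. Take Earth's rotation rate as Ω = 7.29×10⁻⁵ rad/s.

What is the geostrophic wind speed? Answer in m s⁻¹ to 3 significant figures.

Coriolis parameter at 22°N:
f = 2Ω sin φ = 2 × 7.29×10⁻⁵ × sin 22° = 5.46×10⁻⁵ s⁻¹
Pressure gradient: |∂P/∂n| = 900 Pa / 490000 m = 1.84×10⁻³ Pa/m
Geostrophic balance (pressure-gradient force = Coriolis force):
V_g = (1/(fρ)) |∂P/∂n| = 1.84×10⁻³ / (5.46×10⁻⁵ × 1.26) = 26.7 m/s

26.7 m s⁻¹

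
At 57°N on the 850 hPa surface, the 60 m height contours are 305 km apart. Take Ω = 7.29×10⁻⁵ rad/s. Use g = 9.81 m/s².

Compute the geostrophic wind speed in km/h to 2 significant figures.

57 km/h

Coriolis parameter at 57°N:
f = 2Ω sin φ = 2 × 7.29×10⁻⁵ × sin 57° = 1.22×10⁻⁴ s⁻¹
Height gradient: |∂Z/∂n| = 60 m / 305000 m = 1.97×10⁻⁴
On a pressure surface, geostrophic balance gives V_g = (g/f)|∂Z/∂n|:
V_g = 9.81 × 1.97×10⁻⁴ / 1.22×10⁻⁴ = 15.8 m/s
Converting: 15.8 m/s × 3.6 = 57 km/h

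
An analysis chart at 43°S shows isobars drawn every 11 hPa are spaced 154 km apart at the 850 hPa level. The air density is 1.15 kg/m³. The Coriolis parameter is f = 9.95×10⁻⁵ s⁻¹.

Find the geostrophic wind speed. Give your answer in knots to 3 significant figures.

121 knots

Pressure gradient: |∂P/∂n| = 1100 Pa / 154000 m = 7.14×10⁻³ Pa/m
Geostrophic balance (pressure-gradient force = Coriolis force):
V_g = (1/(fρ)) |∂P/∂n| = 7.14×10⁻³ / (9.95×10⁻⁵ × 1.15) = 62.4 m/s
Converting: 62.4 m/s × 1.944 = 121 knots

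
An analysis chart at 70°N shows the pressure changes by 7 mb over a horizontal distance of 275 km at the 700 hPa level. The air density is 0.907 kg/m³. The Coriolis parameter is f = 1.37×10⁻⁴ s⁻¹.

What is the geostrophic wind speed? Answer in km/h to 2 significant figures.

74 km/h

Pressure gradient: |∂P/∂n| = 700 Pa / 275000 m = 2.55×10⁻³ Pa/m
Geostrophic balance (pressure-gradient force = Coriolis force):
V_g = (1/(fρ)) |∂P/∂n| = 2.55×10⁻³ / (1.37×10⁻⁴ × 0.907) = 20.5 m/s
Converting: 20.5 m/s × 3.6 = 74 km/h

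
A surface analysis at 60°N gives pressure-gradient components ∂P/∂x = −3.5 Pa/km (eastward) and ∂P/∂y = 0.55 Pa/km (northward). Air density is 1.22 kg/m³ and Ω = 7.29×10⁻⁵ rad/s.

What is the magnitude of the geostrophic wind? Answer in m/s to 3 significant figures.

23.0 m/s

Coriolis parameter at 60°N:
f = 2Ω sin φ = 2 × 7.29×10⁻⁵ × sin 60° = 1.26×10⁻⁴ s⁻¹
Component geostrophic relations (x east, y north):
u_g = −(1/(fρ)) ∂P/∂y,  v_g = (1/(fρ)) ∂P/∂x
u_g = −(0.55×10⁻³)/(1.26×10⁻⁴ × 1.22) = −3.57 m/s;  v_g = (−3.5×10⁻³)/(1.26×10⁻⁴ × 1.22) = −22.7 m/s
|V_g| = √(u_g² + v_g²) = 23.0 m/s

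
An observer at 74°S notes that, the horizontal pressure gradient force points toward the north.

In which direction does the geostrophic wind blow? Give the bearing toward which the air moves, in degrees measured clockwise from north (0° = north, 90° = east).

270°

The pressure-gradient force points toward the north (bearing 000°).
Geostrophic balance: in the Southern Hemisphere the Coriolis force deflects motion to the left, so the geostrophic wind blows 90° to the left of the pressure-gradient force (low pressure on the right).
Rotating 000° by 90° counterclockwise gives 270° — the wind blows toward the west.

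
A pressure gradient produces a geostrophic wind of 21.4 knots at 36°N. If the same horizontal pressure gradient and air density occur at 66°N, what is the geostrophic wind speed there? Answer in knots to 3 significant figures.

13.8 knots

With the same pressure gradient and density, V_g ∝ 1/f ∝ 1/sin φ.
V₂ = V₁ · sin φ₁ / sin φ₂ = 21.4 × sin 36° / sin 66°
V₂ = 21.4 × 0.5878/0.9135 = 13.8 knots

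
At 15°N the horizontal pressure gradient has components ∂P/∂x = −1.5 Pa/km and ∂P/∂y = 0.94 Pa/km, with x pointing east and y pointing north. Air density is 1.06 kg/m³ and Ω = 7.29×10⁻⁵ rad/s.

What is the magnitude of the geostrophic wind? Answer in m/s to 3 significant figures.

Coriolis parameter at 15°N:
f = 2Ω sin φ = 2 × 7.29×10⁻⁵ × sin 15° = 3.77×10⁻⁵ s⁻¹
Component geostrophic relations (x east, y north):
u_g = −(1/(fρ)) ∂P/∂y,  v_g = (1/(fρ)) ∂P/∂x
u_g = −(0.94×10⁻³)/(3.77×10⁻⁵ × 1.06) = −23.5 m/s;  v_g = (−1.5×10⁻³)/(3.77×10⁻⁵ × 1.06) = −37.5 m/s
|V_g| = √(u_g² + v_g²) = 44.3 m/s

44.3 m/s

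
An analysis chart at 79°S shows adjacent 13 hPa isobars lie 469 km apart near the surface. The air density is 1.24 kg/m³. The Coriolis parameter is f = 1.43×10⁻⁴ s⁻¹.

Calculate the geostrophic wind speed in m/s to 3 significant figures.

Pressure gradient: |∂P/∂n| = 1300 Pa / 469000 m = 2.77×10⁻³ Pa/m
Geostrophic balance (pressure-gradient force = Coriolis force):
V_g = (1/(fρ)) |∂P/∂n| = 2.77×10⁻³ / (1.43×10⁻⁴ × 1.24) = 15.6 m/s

15.6 m/s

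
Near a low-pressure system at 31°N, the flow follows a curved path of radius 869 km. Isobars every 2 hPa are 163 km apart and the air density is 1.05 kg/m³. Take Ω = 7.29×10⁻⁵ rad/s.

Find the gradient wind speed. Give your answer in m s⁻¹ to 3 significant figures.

13.0 m s⁻¹

Coriolis parameter at 31°N:
f = 2Ω sin φ = 2 × 7.29×10⁻⁵ × sin 31° = 7.51×10⁻⁵ s⁻¹
Pressure gradient: |∂P/∂n| = 200 Pa / 163000 m = 1.23×10⁻³ Pa/m
Geostrophic speed: V_g = |∂P/∂n|/(fρ) = 1.23×10⁻³/(7.51×10⁻⁵ × 1.05) = 15.6 m/s
Around a low, centrifugal force acts outward with Coriolis, so pressure-gradient force balances both:
(1/ρ)|∂P/∂n| = fV + V²/R  →  V² + fR·V − fR·V_g = 0
With fR = 7.51×10⁻⁵ × 869×10³ m = 65.3 m/s:
V = [−fR + √((fR)² + 4 fR V_g)]/2 = [−65.3 + √(65.3² + 4×65.3×15.6)]/2 = 13 m/s
Subgeostrophic (V < V_g = 15.6 m/s), as expected around a low.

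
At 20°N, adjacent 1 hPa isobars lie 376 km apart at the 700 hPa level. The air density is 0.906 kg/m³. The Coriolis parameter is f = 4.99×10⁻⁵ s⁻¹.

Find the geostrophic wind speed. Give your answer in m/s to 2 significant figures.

5.9 m/s

Pressure gradient: |∂P/∂n| = 100 Pa / 376000 m = 2.66×10⁻⁴ Pa/m
Geostrophic balance (pressure-gradient force = Coriolis force):
V_g = (1/(fρ)) |∂P/∂n| = 2.66×10⁻⁴ / (4.99×10⁻⁵ × 0.906) = 5.88 m/s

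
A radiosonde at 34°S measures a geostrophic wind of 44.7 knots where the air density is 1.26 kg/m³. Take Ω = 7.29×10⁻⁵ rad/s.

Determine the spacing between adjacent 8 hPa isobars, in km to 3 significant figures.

339 km

Coriolis parameter at 34°S:
f = 2Ω sin φ = 2 × 7.29×10⁻⁵ × sin 34° = 8.15×10⁻⁵ s⁻¹
Wind speed in SI: 44.7 knots = 23.0 m/s
Geostrophic balance rearranged: |∂P/∂n| = f ρ V_g
|∂P/∂n| = 8.15×10⁻⁵ × 1.26 × 23.0 = 2.36×10⁻³ Pa/m
Isobar spacing: Δn = ΔP/|∂P/∂n| = 800 Pa / 2.36×10⁻³ Pa/m = 338653 m ≈ 339 km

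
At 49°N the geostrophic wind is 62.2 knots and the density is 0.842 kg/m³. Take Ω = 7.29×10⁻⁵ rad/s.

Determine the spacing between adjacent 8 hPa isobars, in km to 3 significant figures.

270 km

Coriolis parameter at 49°N:
f = 2Ω sin φ = 2 × 7.29×10⁻⁵ × sin 49° = 1.10×10⁻⁴ s⁻¹
Wind speed in SI: 62.2 knots = 32.0 m/s
Geostrophic balance rearranged: |∂P/∂n| = f ρ V_g
|∂P/∂n| = 1.10×10⁻⁴ × 0.842 × 32.0 = 2.96×10⁻³ Pa/m
Isobar spacing: Δn = ΔP/|∂P/∂n| = 800 Pa / 2.96×10⁻³ Pa/m = 269844 m ≈ 270 km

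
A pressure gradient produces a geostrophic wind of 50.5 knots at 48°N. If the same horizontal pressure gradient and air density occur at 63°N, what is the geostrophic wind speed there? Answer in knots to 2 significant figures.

With the same pressure gradient and density, V_g ∝ 1/f ∝ 1/sin φ.
V₂ = V₁ · sin φ₁ / sin φ₂ = 50.5 × sin 48° / sin 63°
V₂ = 50.5 × 0.7431/0.8910 = 42 knots

42 knots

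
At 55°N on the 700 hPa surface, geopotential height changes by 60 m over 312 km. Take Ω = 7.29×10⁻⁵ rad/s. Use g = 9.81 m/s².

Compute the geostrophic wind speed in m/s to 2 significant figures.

16 m/s

Coriolis parameter at 55°N:
f = 2Ω sin φ = 2 × 7.29×10⁻⁵ × sin 55° = 1.19×10⁻⁴ s⁻¹
Height gradient: |∂Z/∂n| = 60 m / 312000 m = 1.92×10⁻⁴
On a pressure surface, geostrophic balance gives V_g = (g/f)|∂Z/∂n|:
V_g = 9.81 × 1.92×10⁻⁴ / 1.19×10⁻⁴ = 15.8 m/s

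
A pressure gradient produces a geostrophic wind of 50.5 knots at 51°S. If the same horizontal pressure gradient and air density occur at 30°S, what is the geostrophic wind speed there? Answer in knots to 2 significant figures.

78 knots

With the same pressure gradient and density, V_g ∝ 1/f ∝ 1/sin φ.
V₂ = V₁ · sin φ₁ / sin φ₂ = 50.5 × sin 51° / sin 30°
V₂ = 50.5 × 0.7771/0.5000 = 78 knots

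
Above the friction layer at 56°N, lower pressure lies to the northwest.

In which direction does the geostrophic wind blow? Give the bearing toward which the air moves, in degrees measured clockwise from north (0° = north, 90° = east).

The pressure-gradient force points toward the northwest (bearing 315°).
Geostrophic balance: in the Northern Hemisphere the Coriolis force deflects motion to the right, so the geostrophic wind blows 90° to the right of the pressure-gradient force (low pressure on the left).
Rotating 315° by 90° clockwise gives 045° — the wind blows toward the northeast.

045°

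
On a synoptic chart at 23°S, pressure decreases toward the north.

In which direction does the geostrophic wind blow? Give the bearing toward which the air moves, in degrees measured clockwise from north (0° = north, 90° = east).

The pressure-gradient force points toward the north (bearing 000°).
Geostrophic balance: in the Southern Hemisphere the Coriolis force deflects motion to the left, so the geostrophic wind blows 90° to the left of the pressure-gradient force (low pressure on the right).
Rotating 000° by 90° counterclockwise gives 270° — the wind blows toward the west.

270°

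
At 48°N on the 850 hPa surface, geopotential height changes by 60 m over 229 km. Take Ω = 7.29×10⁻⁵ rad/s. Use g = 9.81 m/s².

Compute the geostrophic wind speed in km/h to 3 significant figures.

85.4 km/h

Coriolis parameter at 48°N:
f = 2Ω sin φ = 2 × 7.29×10⁻⁵ × sin 48° = 1.08×10⁻⁴ s⁻¹
Height gradient: |∂Z/∂n| = 60 m / 229000 m = 2.62×10⁻⁴
On a pressure surface, geostrophic balance gives V_g = (g/f)|∂Z/∂n|:
V_g = 9.81 × 2.62×10⁻⁴ / 1.08×10⁻⁴ = 23.7 m/s
Converting: 23.7 m/s × 3.6 = 85.4 km/h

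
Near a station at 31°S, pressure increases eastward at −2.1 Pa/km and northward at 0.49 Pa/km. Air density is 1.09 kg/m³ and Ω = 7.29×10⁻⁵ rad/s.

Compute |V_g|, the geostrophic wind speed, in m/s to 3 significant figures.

26.3 m/s

Coriolis parameter at 31°S:
f = 2Ω sin φ = 2 × 7.29×10⁻⁵ × sin 31° = 7.51×10⁻⁵ s⁻¹
In the Southern Hemisphere f is negative: f = −7.51×10⁻⁵ s⁻¹.
Component geostrophic relations (x east, y north):
u_g = −(1/(fρ)) ∂P/∂y,  v_g = (1/(fρ)) ∂P/∂x
u_g = −(0.49×10⁻³)/(−7.51×10⁻⁵ × 1.09) = 5.99 m/s;  v_g = (−2.1×10⁻³)/(−7.51×10⁻⁵ × 1.09) = 25.7 m/s
|V_g| = √(u_g² + v_g²) = 26.3 m/s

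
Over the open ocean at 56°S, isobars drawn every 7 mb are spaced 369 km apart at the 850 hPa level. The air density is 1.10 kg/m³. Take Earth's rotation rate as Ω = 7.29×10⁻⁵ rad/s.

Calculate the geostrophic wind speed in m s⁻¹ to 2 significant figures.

Coriolis parameter at 56°S:
f = 2Ω sin φ = 2 × 7.29×10⁻⁵ × sin 56° = 1.21×10⁻⁴ s⁻¹
Pressure gradient: |∂P/∂n| = 700 Pa / 369000 m = 1.90×10⁻³ Pa/m
Geostrophic balance (pressure-gradient force = Coriolis force):
V_g = (1/(fρ)) |∂P/∂n| = 1.90×10⁻³ / (1.21×10⁻⁴ × 1.10) = 14.3 m/s

14 m s⁻¹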